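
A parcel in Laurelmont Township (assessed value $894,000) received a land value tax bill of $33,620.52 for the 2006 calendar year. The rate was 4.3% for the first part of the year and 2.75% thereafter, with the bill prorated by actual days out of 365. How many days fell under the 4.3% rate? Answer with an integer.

Let d = days at the first rate; then 365 − d days at the second rate.
$894,000 × [4.3%·d + 2.75%·(365−d)] / 365 = $33,620.52
Solving gives d = 238, so the new rate took effect on 27 August 2006.

238 days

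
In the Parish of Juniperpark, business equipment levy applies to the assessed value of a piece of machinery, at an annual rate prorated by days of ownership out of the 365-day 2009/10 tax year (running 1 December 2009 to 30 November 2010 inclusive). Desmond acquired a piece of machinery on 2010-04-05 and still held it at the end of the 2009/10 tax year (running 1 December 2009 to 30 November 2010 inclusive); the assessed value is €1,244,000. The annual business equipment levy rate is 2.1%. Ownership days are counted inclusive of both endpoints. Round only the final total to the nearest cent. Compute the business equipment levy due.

€17,177.42

Days held (2010-04-05 to 2010-11-30): 240 out of 365
Tax = €1,244,000 × 2.1% × 240/365 = €17,177.4247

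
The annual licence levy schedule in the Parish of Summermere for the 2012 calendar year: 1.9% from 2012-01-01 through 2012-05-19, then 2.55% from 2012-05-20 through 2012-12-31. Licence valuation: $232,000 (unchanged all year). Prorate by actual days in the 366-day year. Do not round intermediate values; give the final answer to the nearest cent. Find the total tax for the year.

2012-01-01 to 2012-05-19: 140 days at 1.9% → $232,000 × 1.9% × 140/366 = $1,686.1202
2012-05-20 to 2012-12-31: 226 days at 2.55% → $232,000 × 2.55% × 226/366 = $3,653.0492
Total = $5,339.1694

$5,339.17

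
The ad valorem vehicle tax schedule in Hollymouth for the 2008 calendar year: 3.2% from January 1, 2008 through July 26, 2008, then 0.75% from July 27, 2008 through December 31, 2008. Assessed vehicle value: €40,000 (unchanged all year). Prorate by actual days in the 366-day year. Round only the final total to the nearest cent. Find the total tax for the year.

€856.94

January 1 – July 26, 2008: 208 days at 3.2% → €40,000 × 3.2% × 208/366 = €727.4317
July 27 – December 31, 2008: 158 days at 0.75% → €40,000 × 0.75% × 158/366 = €129.5082
Total = €856.9399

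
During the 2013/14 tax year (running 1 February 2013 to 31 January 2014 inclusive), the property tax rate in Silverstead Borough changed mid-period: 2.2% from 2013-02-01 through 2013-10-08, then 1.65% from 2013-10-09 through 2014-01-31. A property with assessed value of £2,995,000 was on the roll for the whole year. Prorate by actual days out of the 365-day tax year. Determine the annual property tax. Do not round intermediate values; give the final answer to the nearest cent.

2013-02-01 to 2013-10-08: 250 days at 2.2% → £2,995,000 × 2.2% × 250/365 = £45,130.1370
2013-10-09 to 2014-01-31: 115 days at 1.65% → £2,995,000 × 1.65% × 115/365 = £15,569.8973
Total = £60,700.0342

£60,700.03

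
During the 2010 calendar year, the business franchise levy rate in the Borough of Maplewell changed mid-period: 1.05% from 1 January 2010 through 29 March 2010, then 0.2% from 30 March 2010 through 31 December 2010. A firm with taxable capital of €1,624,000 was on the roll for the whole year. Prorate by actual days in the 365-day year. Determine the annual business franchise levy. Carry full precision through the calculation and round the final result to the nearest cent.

1 January – 29 March 2010: 88 days at 1.05% → €1,624,000 × 1.05% × 88/365 = €4,111.1671
30 March – 31 December 2010: 277 days at 0.2% → €1,624,000 × 0.2% × 277/365 = €2,464.9205
Total = €6,576.0877

€6,576.09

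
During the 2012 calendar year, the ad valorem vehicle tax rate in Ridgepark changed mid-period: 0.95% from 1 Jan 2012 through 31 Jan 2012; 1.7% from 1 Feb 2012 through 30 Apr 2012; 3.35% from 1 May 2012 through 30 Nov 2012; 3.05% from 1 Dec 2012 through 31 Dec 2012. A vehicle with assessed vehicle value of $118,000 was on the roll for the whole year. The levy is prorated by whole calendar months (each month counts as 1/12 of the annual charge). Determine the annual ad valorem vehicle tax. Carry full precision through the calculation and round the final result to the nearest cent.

1 Jan – 31 Jan 2012: 1 month at 0.95% → $118,000 × 0.95% × 1/12 = $93.4167
1 Feb – 30 Apr 2012: 3 months at 1.7% → $118,000 × 1.7% × 3/12 = $501.5000
1 May – 30 Nov 2012: 7 months at 3.35% → $118,000 × 3.35% × 7/12 = $2,305.9167
1 Dec – 31 Dec 2012: 1 month at 3.05% → $118,000 × 3.05% × 1/12 = $299.9167
Total = $3,200.7500

$3,200.75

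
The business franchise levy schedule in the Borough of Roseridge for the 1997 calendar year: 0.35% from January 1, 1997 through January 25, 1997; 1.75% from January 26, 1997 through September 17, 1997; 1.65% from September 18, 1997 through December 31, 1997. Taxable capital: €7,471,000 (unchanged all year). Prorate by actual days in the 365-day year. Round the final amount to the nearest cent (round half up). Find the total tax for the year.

€121,429.34

January 1 – January 25, 1997: 25 days at 0.35% → €7,471,000 × 0.35% × 25/365 = €1,790.9932
January 26 – September 17, 1997: 235 days at 1.75% → €7,471,000 × 1.75% × 235/365 = €84,176.6781
September 18 – December 31, 1997: 105 days at 1.65% → €7,471,000 × 1.65% × 105/365 = €35,461.6644
Total = €121,429.3356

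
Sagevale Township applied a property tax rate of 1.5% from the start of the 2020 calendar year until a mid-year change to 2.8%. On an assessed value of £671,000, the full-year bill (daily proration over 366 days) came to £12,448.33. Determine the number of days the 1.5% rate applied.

266 days

Let d = days at the first rate; then 366 − d days at the second rate.
£671,000 × [1.5%·d + 2.8%·(366−d)] / 366 = £12,448.33
Solving gives d = 266, so the new rate took effect on September 23, 2020.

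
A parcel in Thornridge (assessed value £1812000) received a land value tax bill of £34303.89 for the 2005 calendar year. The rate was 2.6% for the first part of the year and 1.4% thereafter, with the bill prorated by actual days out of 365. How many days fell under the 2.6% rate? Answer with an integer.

Let d = days at the first rate; then 365 − d days at the second rate.
£1812000 × [2.6%·d + 1.4%·(365−d)] / 365 = £34303.89
Solving gives d = 150, so the new rate took effect on 31 May 2005.

150 days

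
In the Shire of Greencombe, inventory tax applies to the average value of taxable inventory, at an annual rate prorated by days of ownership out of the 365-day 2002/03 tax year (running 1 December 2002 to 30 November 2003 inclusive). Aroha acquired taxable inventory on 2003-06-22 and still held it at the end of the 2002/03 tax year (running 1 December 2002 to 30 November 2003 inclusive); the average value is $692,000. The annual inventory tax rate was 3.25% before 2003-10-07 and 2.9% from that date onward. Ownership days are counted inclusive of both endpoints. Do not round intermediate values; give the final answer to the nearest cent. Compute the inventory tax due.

2003-06-22 to 2003-10-06: 107 days at 3.25% → $692,000 × 3.25% × 107/365 = $6,592.9589
2003-10-07 to 2003-11-30: 55 days at 2.9% → $692,000 × 2.9% × 55/365 = $3,023.9452
Total = $9,616.9041

$9,616.90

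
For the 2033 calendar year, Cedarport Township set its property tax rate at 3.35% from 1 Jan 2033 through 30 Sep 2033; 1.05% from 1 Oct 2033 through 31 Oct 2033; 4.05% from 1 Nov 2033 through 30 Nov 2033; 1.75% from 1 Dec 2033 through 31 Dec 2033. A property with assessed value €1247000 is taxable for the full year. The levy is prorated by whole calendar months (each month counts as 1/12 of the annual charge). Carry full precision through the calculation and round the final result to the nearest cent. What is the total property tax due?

1 Jan – 30 Sep 2033: 9 months at 3.35% → €1247000 × 3.35% × 9/12 = €31330.8750
1 Oct – 31 Oct 2033: 1 month at 1.05% → €1247000 × 1.05% × 1/12 = €1091.1250
1 Nov – 30 Nov 2033: 1 month at 4.05% → €1247000 × 4.05% × 1/12 = €4208.6250
1 Dec – 31 Dec 2033: 1 month at 1.75% → €1247000 × 1.75% × 1/12 = €1818.5417
Total = €38449.1667

€38449.17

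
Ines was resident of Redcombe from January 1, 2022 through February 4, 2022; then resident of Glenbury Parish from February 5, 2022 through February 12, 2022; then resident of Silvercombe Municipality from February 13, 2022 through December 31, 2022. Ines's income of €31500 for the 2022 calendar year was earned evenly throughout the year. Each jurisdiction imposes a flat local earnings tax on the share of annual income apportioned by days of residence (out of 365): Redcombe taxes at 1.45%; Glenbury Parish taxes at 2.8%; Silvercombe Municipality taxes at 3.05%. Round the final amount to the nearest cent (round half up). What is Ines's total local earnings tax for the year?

Redcombe, January 1 – February 4, 2022: 35 days → €31500 × 1.45% × 35/365 = €43.7979
Glenbury Parish, February 5 – February 12, 2022: 8 days → €31500 × 2.8% × 8/365 = €19.3315
Silvercombe Municipality, February 13 – December 31, 2022: 322 days → €31500 × 3.05% × 322/365 = €847.5658
Total = €910.6952

€910.70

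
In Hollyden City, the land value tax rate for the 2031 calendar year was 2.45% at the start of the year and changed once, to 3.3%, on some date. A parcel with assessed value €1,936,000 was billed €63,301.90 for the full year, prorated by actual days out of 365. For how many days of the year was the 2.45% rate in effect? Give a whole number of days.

Let d = days at the first rate; then 365 − d days at the second rate.
€1,936,000 × [2.45%·d + 3.3%·(365−d)] / 365 = €63,301.90
Solving gives d = 13, so the new rate took effect on 14 Jan 2031.

13 days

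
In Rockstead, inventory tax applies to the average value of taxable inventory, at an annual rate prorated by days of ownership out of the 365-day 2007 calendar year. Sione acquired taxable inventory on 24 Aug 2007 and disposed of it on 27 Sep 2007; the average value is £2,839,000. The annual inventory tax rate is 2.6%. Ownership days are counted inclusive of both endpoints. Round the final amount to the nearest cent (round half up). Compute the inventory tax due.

Days held (24 Aug – 27 Sep 2007): 35 out of 365
Tax = £2,839,000 × 2.6% × 35/365 = £7,078.0548

£7,078.05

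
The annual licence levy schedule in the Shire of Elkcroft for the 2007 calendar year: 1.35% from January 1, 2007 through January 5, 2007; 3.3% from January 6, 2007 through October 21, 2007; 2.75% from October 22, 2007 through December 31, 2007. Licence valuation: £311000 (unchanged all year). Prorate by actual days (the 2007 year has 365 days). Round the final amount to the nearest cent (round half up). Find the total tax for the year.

January 1 – January 5, 2007: 5 days at 1.35% → £311000 × 1.35% × 5/365 = £57.5137
January 6 – October 21, 2007: 289 days at 3.3% → £311000 × 3.3% × 289/365 = £8126.0466
October 22 – December 31, 2007: 71 days at 2.75% → £311000 × 2.75% × 71/365 = £1663.6370
Total = £9847.1973

£9847.20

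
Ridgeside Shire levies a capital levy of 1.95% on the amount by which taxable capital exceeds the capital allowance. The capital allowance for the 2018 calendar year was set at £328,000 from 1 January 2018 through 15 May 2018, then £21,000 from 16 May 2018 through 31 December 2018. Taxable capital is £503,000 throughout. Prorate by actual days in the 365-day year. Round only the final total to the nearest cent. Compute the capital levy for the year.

1 January – 15 May 2018: 135 days, exemption £328,000 → (£503,000 − £328,000) × 1.95% × 135/365 = £1,262.1575
16 May – 31 December 2018: 230 days, exemption £21,000 → (£503,000 − £21,000) × 1.95% × 230/365 = £5,922.6575
Total = £7,184.8151

£7,184.82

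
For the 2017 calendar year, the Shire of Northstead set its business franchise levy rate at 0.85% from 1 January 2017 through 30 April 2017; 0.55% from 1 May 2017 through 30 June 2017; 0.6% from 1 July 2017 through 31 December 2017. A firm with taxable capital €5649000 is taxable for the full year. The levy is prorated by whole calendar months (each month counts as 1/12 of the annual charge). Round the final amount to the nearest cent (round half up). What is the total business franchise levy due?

1 January – 30 April 2017: 4 months at 0.85% → €5649000 × 0.85% × 4/12 = €16005.5000
1 May – 30 June 2017: 2 months at 0.55% → €5649000 × 0.55% × 2/12 = €5178.2500
1 July – 31 December 2017: 6 months at 0.6% → €5649000 × 0.6% × 6/12 = €16947.0000
Total = €38130.7500

€38130.75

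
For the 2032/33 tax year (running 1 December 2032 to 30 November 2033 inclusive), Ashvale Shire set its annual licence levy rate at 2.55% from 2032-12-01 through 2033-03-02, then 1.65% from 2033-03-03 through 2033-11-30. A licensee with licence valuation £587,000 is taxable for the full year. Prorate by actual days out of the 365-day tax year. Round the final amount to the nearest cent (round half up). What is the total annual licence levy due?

£11,017.11

2032-12-01 to 2033-03-02: 92 days at 2.55% → £587,000 × 2.55% × 92/365 = £3,772.8822
2033-03-03 to 2033-11-30: 273 days at 1.65% → £587,000 × 1.65% × 273/365 = £7,244.2233
Total = £11,017.1055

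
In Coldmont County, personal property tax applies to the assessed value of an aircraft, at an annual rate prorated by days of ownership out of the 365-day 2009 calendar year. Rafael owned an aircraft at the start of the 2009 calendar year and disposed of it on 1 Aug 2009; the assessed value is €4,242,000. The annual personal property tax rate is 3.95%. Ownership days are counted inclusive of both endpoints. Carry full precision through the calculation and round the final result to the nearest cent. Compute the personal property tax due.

Days held (1 Jan – 1 Aug 2009): 213 out of 365
Tax = €4,242,000 × 3.95% × 213/365 = €97,781.0055

€97,781.01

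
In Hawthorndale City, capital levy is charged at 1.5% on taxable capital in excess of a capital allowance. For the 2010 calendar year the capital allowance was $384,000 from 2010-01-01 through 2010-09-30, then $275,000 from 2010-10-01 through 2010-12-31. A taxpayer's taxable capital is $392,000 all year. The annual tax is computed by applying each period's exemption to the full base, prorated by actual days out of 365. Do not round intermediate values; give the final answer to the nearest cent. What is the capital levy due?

$532.11

2010-01-01 to 2010-09-30: 273 days, exemption $384,000 → ($392,000 − $384,000) × 1.5% × 273/365 = $89.7534
2010-10-01 to 2010-12-31: 92 days, exemption $275,000 → ($392,000 − $275,000) × 1.5% × 92/365 = $442.3562
Total = $532.1096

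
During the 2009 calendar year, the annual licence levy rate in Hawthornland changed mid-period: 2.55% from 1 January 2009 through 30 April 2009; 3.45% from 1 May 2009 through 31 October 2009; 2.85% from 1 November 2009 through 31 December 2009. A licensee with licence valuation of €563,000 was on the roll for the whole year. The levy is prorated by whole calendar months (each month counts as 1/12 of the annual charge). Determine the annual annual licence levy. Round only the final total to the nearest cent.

€17,171.50

1 January – 30 April 2009: 4 months at 2.55% → €563,000 × 2.55% × 4/12 = €4,785.5000
1 May – 31 October 2009: 6 months at 3.45% → €563,000 × 3.45% × 6/12 = €9,711.7500
1 November – 31 December 2009: 2 months at 2.85% → €563,000 × 2.85% × 2/12 = €2,674.2500
Total = €17,171.5000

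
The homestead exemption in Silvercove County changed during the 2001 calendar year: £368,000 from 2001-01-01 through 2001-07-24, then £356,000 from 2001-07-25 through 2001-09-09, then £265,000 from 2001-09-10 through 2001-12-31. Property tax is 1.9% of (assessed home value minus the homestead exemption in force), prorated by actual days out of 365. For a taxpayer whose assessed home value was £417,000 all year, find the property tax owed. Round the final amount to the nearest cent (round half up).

2001-01-01 to 2001-07-24: 205 days, exemption £368,000 → (£417,000 − £368,000) × 1.9% × 205/365 = £522.8904
2001-07-25 to 2001-09-09: 47 days, exemption £356,000 → (£417,000 − £356,000) × 1.9% × 47/365 = £149.2411
2001-09-10 to 2001-12-31: 113 days, exemption £265,000 → (£417,000 − £265,000) × 1.9% × 113/365 = £894.0932
Total = £1,566.2247

£1,566.22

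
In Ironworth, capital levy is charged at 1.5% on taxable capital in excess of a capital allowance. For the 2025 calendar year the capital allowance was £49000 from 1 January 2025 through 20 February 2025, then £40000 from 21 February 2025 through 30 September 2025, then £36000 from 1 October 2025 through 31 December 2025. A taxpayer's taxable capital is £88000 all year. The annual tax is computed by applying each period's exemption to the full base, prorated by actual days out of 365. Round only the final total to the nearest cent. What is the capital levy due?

£716.26

1 January – 20 February 2025: 51 days, exemption £49000 → (£88000 − £49000) × 1.5% × 51/365 = £81.7397
21 February – 30 September 2025: 222 days, exemption £40000 → (£88000 − £40000) × 1.5% × 222/365 = £437.9178
1 October – 31 December 2025: 92 days, exemption £36000 → (£88000 − £36000) × 1.5% × 92/365 = £196.6027
Total = £716.2603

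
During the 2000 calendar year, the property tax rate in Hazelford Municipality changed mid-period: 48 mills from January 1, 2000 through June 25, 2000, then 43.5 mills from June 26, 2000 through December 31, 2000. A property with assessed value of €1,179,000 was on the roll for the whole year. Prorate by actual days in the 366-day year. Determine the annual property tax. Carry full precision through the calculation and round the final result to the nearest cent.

January 1 – June 25, 2000: 177 days at 48 mills → €1,179,000 × 4.8% × 177/366 = €27,368.2623
June 26 – December 31, 2000: 189 days at 43.5 mills → €1,179,000 × 4.35% × 189/366 = €26,484.0123
Total = €53,852.2746

€53,852.27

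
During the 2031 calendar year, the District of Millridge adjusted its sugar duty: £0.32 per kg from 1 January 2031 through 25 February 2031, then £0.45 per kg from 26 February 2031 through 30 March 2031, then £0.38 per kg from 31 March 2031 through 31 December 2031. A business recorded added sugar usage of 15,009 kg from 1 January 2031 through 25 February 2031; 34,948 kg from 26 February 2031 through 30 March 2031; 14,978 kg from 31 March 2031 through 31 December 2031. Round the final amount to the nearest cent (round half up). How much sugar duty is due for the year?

1 January – 25 February 2031: 15,009 kg at £0.32/kg → £4,802.88
26 February – 30 March 2031: 34,948 kg at £0.45/kg → £15,726.60
31 March – 31 December 2031: 14,978 kg at £0.38/kg → £5,691.64

£26,221.12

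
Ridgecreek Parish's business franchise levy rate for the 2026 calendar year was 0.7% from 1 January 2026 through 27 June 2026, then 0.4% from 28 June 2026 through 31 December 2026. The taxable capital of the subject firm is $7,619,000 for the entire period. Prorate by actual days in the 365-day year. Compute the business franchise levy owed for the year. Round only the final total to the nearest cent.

1 January – 27 June 2026: 178 days at 0.7% → $7,619,000 × 0.7% × 178/365 = $26,008.9699
28 June – 31 December 2026: 187 days at 0.4% → $7,619,000 × 0.4% × 187/365 = $15,613.7315
Total = $41,622.7014

$41,622.70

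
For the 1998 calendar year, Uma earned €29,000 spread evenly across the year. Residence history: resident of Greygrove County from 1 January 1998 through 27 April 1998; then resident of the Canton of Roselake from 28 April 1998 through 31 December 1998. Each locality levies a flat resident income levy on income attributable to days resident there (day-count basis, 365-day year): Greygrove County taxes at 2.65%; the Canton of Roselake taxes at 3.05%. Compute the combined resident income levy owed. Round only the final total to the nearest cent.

€847.32

Greygrove County, 1 January – 27 April 1998: 117 days → €29,000 × 2.65% × 117/365 = €246.3411
The Canton of Roselake, 28 April – 31 December 1998: 248 days → €29,000 × 3.05% × 248/365 = €600.9753
Total = €847.3164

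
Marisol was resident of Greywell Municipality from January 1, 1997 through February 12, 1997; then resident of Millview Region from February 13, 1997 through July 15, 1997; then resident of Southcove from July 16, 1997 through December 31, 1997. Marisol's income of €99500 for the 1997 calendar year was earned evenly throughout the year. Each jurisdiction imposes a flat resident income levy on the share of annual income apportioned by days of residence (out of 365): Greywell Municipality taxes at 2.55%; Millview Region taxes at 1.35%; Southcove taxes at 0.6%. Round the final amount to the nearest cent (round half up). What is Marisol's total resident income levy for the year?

Greywell Municipality, January 1 – February 12, 1997: 43 days → €99500 × 2.55% × 43/365 = €298.9089
Millview Region, February 13 – July 15, 1997: 153 days → €99500 × 1.35% × 153/365 = €563.0610
Southcove, July 16 – December 31, 1997: 169 days → €99500 × 0.6% × 169/365 = €276.4192
Total = €1138.3890

€1138.39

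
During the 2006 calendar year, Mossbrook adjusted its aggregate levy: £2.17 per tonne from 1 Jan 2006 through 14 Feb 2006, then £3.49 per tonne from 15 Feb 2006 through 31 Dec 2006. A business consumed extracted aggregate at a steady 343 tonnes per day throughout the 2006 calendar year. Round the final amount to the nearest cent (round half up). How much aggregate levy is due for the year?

1 Jan – 14 Feb 2006: 45 days × 343 tonnes/day = 15,435 tonnes at £2.17/tonne → £33493.95
15 Feb – 31 Dec 2006: 320 days × 343 tonnes/day = 109,760 tonnes at £3.49/tonne → £383062.40

£416556.35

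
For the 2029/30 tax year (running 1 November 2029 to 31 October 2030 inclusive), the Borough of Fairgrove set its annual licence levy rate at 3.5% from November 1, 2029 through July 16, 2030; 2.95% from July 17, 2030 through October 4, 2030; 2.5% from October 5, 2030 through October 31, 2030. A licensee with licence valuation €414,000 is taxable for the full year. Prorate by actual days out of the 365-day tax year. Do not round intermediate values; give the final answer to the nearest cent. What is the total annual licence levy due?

€13,684.68

November 1, 2029 – July 16, 2030: 258 days at 3.5% → €414,000 × 3.5% × 258/365 = €10,242.2466
July 17 – October 4, 2030: 80 days at 2.95% → €414,000 × 2.95% × 80/365 = €2,676.8219
October 5 – October 31, 2030: 27 days at 2.5% → €414,000 × 2.5% × 27/365 = €765.6164
Total = €13,684.6849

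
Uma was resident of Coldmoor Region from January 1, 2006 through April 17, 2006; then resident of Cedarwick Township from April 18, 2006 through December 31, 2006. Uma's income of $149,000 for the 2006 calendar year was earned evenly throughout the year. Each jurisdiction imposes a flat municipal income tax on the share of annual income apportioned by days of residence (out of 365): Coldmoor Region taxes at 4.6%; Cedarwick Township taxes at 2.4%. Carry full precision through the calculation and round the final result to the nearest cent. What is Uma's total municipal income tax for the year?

Coldmoor Region, January 1 – April 17, 2006: 107 days → $149,000 × 4.6% × 107/365 = $2,009.2548
Cedarwick Township, April 18 – December 31, 2006: 258 days → $149,000 × 2.4% × 258/365 = $2,527.6932
Total = $4,536.9479

$4,536.95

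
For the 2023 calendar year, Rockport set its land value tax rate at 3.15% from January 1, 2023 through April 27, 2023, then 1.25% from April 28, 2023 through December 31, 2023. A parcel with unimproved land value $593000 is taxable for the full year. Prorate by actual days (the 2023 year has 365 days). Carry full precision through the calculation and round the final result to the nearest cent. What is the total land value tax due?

$11024.11

January 1 – April 27, 2023: 117 days at 3.15% → $593000 × 3.15% × 117/365 = $5987.6753
April 28 – December 31, 2023: 248 days at 1.25% → $593000 × 1.25% × 248/365 = $5036.4384
Total = $11024.1137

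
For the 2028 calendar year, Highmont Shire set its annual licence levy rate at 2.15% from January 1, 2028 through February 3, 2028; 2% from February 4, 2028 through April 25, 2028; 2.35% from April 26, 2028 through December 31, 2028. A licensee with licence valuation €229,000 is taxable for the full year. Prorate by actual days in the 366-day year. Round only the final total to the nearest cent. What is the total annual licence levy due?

€5,159.38

January 1 – February 3, 2028: 34 days at 2.15% → €229,000 × 2.15% × 34/366 = €457.3743
February 4 – April 25, 2028: 82 days at 2% → €229,000 × 2% × 82/366 = €1,026.1202
April 26 – December 31, 2028: 250 days at 2.35% → €229,000 × 2.35% × 250/366 = €3,675.8880
Total = €5,159.3825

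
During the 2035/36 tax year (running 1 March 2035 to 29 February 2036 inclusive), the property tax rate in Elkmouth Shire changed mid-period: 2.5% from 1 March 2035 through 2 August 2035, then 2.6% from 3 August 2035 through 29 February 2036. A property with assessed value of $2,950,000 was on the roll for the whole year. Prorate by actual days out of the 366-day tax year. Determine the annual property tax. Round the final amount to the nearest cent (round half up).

$75,450.68

1 March – 2 August 2035: 155 days at 2.5% → $2,950,000 × 2.5% × 155/366 = $31,232.9235
3 August 2035 – 29 February 2036: 211 days at 2.6% → $2,950,000 × 2.6% × 211/366 = $44,217.7596
Total = $75,450.6831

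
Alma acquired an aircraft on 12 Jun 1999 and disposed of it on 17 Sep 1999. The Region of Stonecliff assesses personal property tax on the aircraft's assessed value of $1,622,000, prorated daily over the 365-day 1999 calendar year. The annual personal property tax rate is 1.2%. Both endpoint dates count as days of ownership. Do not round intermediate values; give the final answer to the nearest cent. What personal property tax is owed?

Days held (12 Jun – 17 Sep 1999): 98 out of 365
Tax = $1,622,000 × 1.2% × 98/365 = $5,225.9507

$5,225.95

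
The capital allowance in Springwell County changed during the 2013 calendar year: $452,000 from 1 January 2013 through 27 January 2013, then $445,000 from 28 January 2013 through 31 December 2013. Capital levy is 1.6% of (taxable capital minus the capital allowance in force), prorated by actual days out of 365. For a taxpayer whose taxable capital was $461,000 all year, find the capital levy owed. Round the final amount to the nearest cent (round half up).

$247.72

1 January – 27 January 2013: 27 days, exemption $452,000 → ($461,000 − $452,000) × 1.6% × 27/365 = $10.6521
28 January – 31 December 2013: 338 days, exemption $445,000 → ($461,000 − $445,000) × 1.6% × 338/365 = $237.0630
Total = $247.7151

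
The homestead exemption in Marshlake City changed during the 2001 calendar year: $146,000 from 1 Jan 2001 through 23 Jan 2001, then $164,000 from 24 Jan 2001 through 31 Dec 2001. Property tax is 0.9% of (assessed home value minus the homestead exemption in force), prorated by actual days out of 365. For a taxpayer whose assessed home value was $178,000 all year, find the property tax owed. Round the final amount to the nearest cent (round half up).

1 Jan – 23 Jan 2001: 23 days, exemption $146,000 → ($178,000 − $146,000) × 0.9% × 23/365 = $18.1479
24 Jan – 31 Dec 2001: 342 days, exemption $164,000 → ($178,000 − $164,000) × 0.9% × 342/365 = $118.0603
Total = $136.2082

$136.21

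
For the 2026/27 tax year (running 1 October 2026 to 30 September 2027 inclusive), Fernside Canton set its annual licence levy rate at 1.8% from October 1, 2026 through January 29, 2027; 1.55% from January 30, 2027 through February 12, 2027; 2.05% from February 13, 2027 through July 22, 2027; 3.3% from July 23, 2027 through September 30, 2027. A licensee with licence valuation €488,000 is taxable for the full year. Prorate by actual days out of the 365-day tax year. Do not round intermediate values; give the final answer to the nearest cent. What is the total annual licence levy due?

€10,675.84

October 1, 2026 – January 29, 2027: 121 days at 1.8% → €488,000 × 1.8% × 121/365 = €2,911.9562
January 30 – February 12, 2027: 14 days at 1.55% → €488,000 × 1.55% × 14/365 = €290.1260
February 13 – July 22, 2027: 160 days at 2.05% → €488,000 × 2.05% × 160/365 = €4,385.3151
July 23 – September 30, 2027: 70 days at 3.3% → €488,000 × 3.3% × 70/365 = €3,088.4384
Total = €10,675.8356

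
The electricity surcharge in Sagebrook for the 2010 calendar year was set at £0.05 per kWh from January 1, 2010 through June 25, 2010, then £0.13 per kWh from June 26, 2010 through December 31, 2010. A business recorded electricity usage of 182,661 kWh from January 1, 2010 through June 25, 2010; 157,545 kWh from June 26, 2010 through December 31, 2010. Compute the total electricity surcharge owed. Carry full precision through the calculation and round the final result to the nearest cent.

January 1 – June 25, 2010: 182,661 kWh at £0.05/kWh → £9,133.05
June 26 – December 31, 2010: 157,545 kWh at £0.13/kWh → £20,480.85

£29,613.90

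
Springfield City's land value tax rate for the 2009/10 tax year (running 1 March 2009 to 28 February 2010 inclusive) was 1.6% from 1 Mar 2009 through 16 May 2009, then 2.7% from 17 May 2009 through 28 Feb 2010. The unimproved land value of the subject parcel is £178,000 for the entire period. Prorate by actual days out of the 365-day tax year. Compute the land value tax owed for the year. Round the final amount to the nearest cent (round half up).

1 Mar – 16 May 2009: 77 days at 1.6% → £178,000 × 1.6% × 77/365 = £600.8110
17 May 2009 – 28 Feb 2010: 288 days at 2.7% → £178,000 × 2.7% × 288/365 = £3,792.1315
Total = £4,392.9425

£4,392.94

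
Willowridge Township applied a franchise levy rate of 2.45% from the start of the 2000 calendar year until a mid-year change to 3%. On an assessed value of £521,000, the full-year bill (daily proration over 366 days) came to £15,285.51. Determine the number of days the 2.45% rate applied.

Let d = days at the first rate; then 366 − d days at the second rate.
£521,000 × [2.45%·d + 3%·(366−d)] / 366 = £15,285.51
Solving gives d = 44, so the new rate took effect on 14 February 2000.

44 days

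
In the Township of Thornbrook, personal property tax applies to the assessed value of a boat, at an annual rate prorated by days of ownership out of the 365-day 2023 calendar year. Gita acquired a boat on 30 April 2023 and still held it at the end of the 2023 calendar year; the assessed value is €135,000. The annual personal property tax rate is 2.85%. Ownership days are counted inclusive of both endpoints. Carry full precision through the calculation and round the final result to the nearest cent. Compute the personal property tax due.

€2,593.11

Days held (30 April – 31 December 2023): 246 out of 365
Tax = €135,000 × 2.85% × 246/365 = €2,593.1096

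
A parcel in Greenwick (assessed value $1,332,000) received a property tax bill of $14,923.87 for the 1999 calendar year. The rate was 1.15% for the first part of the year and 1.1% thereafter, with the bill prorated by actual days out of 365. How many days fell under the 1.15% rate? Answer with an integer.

149 days

Let d = days at the first rate; then 365 − d days at the second rate.
$1,332,000 × [1.15%·d + 1.1%·(365−d)] / 365 = $14,923.87
Solving gives d = 149, so the new rate took effect on May 30, 1999.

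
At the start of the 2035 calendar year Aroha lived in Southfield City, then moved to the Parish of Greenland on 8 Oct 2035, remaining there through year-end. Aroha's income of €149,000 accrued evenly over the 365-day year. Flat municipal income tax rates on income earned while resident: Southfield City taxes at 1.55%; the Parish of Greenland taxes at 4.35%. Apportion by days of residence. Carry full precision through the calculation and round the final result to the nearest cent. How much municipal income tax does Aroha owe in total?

Southfield City, 1 Jan – 7 Oct 2035: 280 days → €149,000 × 1.55% × 280/365 = €1,771.6712
The Parish of Greenland, 8 Oct – 31 Dec 2035: 85 days → €149,000 × 4.35% × 85/365 = €1,509.3904
Total = €3,281.0616

€3,281.06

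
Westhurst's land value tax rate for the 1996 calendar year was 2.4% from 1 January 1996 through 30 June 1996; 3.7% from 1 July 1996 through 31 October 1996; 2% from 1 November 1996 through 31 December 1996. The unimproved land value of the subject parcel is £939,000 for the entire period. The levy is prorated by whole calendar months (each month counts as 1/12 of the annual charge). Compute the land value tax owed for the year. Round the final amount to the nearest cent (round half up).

1 January – 30 June 1996: 6 months at 2.4% → £939,000 × 2.4% × 6/12 = £11,268.0000
1 July – 31 October 1996: 4 months at 3.7% → £939,000 × 3.7% × 4/12 = £11,581.0000
1 November – 31 December 1996: 2 months at 2% → £939,000 × 2% × 2/12 = £3,130.0000
Total = £25,979.0000

£25,979.00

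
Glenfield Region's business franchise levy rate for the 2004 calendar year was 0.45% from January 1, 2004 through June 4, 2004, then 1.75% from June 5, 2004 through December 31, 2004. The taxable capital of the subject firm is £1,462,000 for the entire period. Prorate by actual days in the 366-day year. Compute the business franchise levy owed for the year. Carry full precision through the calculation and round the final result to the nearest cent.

January 1 – June 4, 2004: 156 days at 0.45% → £1,462,000 × 0.45% × 156/366 = £2,804.1639
June 5 – December 31, 2004: 210 days at 1.75% → £1,462,000 × 1.75% × 210/366 = £14,679.9180
Total = £17,484.0820

£17,484.08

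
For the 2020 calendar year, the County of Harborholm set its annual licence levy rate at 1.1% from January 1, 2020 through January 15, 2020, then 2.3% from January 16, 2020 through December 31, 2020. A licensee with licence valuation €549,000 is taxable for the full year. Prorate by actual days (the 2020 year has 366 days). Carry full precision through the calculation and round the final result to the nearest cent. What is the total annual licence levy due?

January 1 – January 15, 2020: 15 days at 1.1% → €549,000 × 1.1% × 15/366 = €247.5000
January 16 – December 31, 2020: 351 days at 2.3% → €549,000 × 2.3% × 351/366 = €12,109.5000
Total = €12,357.0000

€12,357.00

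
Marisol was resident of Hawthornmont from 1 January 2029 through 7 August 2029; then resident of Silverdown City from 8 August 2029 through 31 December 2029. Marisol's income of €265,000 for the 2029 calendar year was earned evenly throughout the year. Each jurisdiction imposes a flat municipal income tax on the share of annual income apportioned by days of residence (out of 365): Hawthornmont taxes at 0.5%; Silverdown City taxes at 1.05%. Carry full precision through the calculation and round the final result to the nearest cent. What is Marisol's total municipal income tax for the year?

Hawthornmont, 1 January – 7 August 2029: 219 days → €265,000 × 0.5% × 219/365 = €795.0000
Silverdown City, 8 August – 31 December 2029: 146 days → €265,000 × 1.05% × 146/365 = €1,113.0000
Total = €1,908.0000

€1,908.00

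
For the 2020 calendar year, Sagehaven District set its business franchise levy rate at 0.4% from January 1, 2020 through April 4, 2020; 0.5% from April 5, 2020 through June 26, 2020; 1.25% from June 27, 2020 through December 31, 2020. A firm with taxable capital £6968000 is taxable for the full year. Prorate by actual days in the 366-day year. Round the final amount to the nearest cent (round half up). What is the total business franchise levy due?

January 1 – April 4, 2020: 95 days at 0.4% → £6968000 × 0.4% × 95/366 = £7234.5355
April 5 – June 26, 2020: 83 days at 0.5% → £6968000 × 0.5% × 83/366 = £7900.8743
June 27 – December 31, 2020: 188 days at 1.25% → £6968000 × 1.25% × 188/366 = £44739.8907
Total = £59875.3005

£59875.30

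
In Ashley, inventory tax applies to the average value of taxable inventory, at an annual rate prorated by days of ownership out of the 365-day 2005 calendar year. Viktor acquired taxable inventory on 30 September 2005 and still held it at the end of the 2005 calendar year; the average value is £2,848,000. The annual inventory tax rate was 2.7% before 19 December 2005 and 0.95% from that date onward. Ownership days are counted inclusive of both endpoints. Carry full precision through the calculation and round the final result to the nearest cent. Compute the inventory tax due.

£17,817.56

30 September – 18 December 2005: 80 days at 2.7% → £2,848,000 × 2.7% × 80/365 = £16,853.9178
19 December – 31 December 2005: 13 days at 0.95% → £2,848,000 × 0.95% × 13/365 = £963.6384
Total = £17,817.5562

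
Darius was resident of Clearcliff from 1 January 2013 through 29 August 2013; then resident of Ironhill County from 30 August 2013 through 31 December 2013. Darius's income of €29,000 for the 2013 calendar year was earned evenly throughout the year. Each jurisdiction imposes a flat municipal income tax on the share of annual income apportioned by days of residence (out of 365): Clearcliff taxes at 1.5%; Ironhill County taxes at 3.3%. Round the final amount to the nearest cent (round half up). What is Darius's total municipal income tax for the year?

€612.34

Clearcliff, 1 January – 29 August 2013: 241 days → €29,000 × 1.5% × 241/365 = €287.2192
Ironhill County, 30 August – 31 December 2013: 124 days → €29,000 × 3.3% × 124/365 = €325.1178
Total = €612.3370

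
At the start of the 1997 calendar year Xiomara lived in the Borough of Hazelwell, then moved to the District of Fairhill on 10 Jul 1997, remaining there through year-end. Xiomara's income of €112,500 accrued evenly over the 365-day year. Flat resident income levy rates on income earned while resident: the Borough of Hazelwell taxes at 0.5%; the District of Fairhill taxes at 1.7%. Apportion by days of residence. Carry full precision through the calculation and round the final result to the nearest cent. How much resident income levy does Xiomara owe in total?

€1,209.76

The Borough of Hazelwell, 1 Jan – 9 Jul 1997: 190 days → €112,500 × 0.5% × 190/365 = €292.8082
The District of Fairhill, 10 Jul – 31 Dec 1997: 175 days → €112,500 × 1.7% × 175/365 = €916.9521
Total = €1,209.7603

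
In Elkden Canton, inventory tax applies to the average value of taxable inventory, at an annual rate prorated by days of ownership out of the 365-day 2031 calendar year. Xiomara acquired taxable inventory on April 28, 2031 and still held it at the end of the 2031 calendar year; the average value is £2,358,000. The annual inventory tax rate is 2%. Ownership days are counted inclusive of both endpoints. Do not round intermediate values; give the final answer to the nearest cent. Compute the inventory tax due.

£32,042.96

Days held (April 28 – December 31, 2031): 248 out of 365
Tax = £2,358,000 × 2% × 248/365 = £32,042.9589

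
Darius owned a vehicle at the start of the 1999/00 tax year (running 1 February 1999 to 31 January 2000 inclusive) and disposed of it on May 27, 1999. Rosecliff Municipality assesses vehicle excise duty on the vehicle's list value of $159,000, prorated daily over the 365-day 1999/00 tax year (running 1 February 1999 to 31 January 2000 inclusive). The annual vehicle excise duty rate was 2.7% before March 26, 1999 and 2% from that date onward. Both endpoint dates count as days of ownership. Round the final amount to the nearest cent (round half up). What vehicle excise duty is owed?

$1,172.24

February 1 – March 25, 1999: 53 days at 2.7% → $159,000 × 2.7% × 53/365 = $623.3671
March 26 – May 27, 1999: 63 days at 2% → $159,000 × 2% × 63/365 = $548.8767
Total = $1,172.2438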